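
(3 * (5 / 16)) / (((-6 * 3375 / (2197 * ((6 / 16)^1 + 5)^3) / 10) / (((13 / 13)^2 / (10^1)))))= -15.79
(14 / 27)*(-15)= -70 / 9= -7.78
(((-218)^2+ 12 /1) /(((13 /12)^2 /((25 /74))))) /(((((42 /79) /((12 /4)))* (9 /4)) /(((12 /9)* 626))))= 3761352550400 /131313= 28644174.99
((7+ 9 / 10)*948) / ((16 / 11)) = 205953 / 40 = 5148.82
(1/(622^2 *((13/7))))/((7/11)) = 0.00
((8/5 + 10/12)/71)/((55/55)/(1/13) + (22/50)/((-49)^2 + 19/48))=42072455/15958941078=0.00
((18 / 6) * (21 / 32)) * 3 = 5.91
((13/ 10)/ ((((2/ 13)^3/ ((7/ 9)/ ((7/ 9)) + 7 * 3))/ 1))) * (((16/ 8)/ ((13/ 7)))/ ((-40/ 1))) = -169169/ 800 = -211.46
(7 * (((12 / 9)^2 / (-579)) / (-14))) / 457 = 8 / 2381427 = 0.00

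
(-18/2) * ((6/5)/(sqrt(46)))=-27 * sqrt(46)/115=-1.59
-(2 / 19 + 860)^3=-4364310273688 / 6859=-636289586.48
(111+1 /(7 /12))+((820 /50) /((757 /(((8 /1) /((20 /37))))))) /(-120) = 447944131 /3974250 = 112.71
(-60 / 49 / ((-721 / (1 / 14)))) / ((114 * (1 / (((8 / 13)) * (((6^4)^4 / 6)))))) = 307894.84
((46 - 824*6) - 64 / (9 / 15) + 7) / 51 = -14993 / 153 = -97.99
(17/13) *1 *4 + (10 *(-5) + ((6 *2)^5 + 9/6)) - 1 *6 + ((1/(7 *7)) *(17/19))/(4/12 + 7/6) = 18066105227/72618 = 248782.74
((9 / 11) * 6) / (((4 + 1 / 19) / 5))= 5130 / 847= 6.06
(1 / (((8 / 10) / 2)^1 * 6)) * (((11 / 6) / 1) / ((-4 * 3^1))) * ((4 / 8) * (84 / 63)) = -55 / 1296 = -0.04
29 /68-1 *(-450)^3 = 6196500029 /68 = 91125000.43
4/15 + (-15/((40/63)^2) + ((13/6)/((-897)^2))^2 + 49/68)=-1358714901695191/37510639852608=-36.22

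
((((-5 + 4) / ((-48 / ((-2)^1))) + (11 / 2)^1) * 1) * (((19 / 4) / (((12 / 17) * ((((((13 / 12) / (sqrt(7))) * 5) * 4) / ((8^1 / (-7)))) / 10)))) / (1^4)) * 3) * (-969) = 41001297 * sqrt(7) / 728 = 149009.94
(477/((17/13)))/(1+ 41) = 2067/238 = 8.68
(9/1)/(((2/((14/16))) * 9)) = 7/16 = 0.44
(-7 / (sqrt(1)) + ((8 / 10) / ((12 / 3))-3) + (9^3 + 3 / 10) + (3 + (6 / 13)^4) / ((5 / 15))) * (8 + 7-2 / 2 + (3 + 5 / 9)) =3288071087 / 257049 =12791.61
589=589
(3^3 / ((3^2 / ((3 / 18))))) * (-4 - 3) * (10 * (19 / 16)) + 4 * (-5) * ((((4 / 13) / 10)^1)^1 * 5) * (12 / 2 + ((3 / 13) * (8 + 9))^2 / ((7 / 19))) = -188.56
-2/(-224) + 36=4033/112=36.01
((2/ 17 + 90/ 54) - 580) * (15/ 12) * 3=-147445/ 68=-2168.31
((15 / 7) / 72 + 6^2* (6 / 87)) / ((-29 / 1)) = -12241 / 141288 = -0.09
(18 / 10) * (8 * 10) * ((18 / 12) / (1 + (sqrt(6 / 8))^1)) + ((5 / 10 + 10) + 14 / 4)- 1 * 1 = 877- 432 * sqrt(3) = 128.75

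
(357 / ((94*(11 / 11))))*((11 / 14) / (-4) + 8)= 22287 / 752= 29.64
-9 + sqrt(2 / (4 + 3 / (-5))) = -9 + sqrt(170) / 17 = -8.23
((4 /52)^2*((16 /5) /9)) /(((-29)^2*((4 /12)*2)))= 8 /2131935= 0.00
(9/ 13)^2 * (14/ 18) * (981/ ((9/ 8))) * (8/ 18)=24416/ 169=144.47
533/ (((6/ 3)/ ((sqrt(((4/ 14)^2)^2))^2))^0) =533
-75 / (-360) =5 / 24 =0.21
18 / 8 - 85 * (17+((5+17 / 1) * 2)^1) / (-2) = 10379 / 4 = 2594.75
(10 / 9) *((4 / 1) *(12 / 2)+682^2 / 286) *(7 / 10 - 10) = -665074 / 39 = -17053.18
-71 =-71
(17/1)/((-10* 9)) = -17/90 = -0.19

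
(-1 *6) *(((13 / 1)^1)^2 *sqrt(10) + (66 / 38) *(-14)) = 2772 / 19 - 1014 *sqrt(10) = -3060.65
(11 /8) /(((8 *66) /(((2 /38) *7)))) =7 /7296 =0.00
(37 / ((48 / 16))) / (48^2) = 37 / 6912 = 0.01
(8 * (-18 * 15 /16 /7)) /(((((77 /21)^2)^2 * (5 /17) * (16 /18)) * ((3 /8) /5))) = -557685 /102487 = -5.44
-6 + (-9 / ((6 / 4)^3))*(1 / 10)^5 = -225001 / 37500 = -6.00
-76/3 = -25.33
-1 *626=-626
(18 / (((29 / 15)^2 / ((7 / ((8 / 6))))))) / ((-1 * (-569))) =42525 / 957058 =0.04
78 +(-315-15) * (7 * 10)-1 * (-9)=-23013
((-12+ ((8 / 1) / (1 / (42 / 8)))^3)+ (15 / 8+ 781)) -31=598623 / 8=74827.88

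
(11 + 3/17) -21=-167/17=-9.82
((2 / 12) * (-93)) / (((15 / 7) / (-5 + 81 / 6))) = -3689 / 60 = -61.48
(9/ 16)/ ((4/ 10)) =45/ 32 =1.41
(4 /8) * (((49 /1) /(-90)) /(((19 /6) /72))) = -588 /95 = -6.19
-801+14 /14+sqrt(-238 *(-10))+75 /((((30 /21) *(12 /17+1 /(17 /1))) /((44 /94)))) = -469165 /611+2 *sqrt(595) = -719.08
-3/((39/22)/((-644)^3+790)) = 5875962268/13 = 451997097.54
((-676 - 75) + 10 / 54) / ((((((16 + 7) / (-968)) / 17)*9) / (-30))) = -3335960320 / 1863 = -1790638.93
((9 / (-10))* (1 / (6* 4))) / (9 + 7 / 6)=-9 / 2440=-0.00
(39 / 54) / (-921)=-13 / 16578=-0.00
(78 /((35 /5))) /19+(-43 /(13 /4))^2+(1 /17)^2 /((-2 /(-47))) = 2282916031 /12991706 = 175.72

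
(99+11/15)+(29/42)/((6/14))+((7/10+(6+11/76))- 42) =226367/3420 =66.19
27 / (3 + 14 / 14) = 6.75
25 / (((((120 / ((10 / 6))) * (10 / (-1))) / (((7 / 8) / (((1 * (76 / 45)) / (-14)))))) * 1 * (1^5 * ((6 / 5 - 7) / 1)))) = -0.04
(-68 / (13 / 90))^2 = 37454400 / 169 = 221623.67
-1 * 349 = -349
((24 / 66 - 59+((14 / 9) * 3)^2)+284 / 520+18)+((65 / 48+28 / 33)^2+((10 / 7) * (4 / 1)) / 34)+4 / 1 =-20038705537 / 2156394240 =-9.29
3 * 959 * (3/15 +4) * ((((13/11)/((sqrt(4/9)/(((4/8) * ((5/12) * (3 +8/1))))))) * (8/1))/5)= 785421/10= 78542.10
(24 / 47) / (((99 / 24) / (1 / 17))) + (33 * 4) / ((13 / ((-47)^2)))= 2562767764 / 114257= 22429.85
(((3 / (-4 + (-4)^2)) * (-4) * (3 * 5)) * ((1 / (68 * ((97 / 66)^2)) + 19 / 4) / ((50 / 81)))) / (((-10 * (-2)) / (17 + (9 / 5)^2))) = -187109061777 / 1599530000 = -116.98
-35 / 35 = -1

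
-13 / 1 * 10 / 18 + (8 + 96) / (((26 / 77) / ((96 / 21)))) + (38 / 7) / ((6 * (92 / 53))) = 8121929 / 5796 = 1401.30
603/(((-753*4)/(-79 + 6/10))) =19698/1255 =15.70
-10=-10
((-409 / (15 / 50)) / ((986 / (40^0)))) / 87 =-2045 / 128673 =-0.02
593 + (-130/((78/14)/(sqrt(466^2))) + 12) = -30805/3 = -10268.33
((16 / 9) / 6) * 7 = 56 / 27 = 2.07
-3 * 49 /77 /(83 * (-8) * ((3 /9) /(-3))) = -189 /7304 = -0.03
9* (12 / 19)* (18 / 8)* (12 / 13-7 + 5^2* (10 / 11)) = 578583 / 2717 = 212.95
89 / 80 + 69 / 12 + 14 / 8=689 / 80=8.61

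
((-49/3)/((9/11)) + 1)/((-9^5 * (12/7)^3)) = 2744/43046721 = 0.00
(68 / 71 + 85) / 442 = 359 / 1846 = 0.19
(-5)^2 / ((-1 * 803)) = -25 / 803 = -0.03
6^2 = 36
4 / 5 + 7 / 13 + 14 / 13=157 / 65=2.42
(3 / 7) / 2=0.21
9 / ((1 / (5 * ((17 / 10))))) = 153 / 2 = 76.50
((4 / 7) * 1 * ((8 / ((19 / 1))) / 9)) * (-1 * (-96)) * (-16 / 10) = -8192 / 1995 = -4.11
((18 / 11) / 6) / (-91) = -0.00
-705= -705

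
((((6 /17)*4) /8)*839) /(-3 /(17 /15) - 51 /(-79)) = -66281 /896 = -73.97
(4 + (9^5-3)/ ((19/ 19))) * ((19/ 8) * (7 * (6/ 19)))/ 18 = 206675/ 12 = 17222.92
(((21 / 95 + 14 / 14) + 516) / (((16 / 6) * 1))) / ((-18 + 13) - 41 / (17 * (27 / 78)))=-2819178 / 173945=-16.21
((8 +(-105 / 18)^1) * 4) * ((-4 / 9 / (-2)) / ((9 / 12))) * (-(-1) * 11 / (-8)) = -3.53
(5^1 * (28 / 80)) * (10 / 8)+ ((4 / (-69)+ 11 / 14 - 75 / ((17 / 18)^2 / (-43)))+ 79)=8257936049 / 2233392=3697.49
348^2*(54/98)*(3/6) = 1634904/49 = 33365.39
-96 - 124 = -220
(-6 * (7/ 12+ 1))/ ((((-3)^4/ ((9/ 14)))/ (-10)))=95/ 126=0.75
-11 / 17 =-0.65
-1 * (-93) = 93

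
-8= -8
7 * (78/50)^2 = 10647/625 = 17.04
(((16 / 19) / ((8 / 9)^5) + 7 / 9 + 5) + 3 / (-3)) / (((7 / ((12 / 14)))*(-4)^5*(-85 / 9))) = 134979 / 1693450240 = 0.00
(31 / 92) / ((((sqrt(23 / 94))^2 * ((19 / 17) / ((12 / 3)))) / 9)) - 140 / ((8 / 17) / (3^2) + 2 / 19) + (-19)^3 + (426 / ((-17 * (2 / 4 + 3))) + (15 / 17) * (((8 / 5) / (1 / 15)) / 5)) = -2110718159819 / 273899801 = -7706.17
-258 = -258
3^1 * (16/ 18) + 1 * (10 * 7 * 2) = 428/ 3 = 142.67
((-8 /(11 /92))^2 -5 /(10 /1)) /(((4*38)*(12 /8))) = 1083271 /55176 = 19.63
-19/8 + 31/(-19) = -609/152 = -4.01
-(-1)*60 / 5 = 12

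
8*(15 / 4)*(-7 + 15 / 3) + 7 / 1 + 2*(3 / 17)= -52.65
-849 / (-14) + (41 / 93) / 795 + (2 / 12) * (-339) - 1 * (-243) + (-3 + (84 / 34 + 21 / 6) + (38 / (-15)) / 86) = 189226666691 / 756650790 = 250.08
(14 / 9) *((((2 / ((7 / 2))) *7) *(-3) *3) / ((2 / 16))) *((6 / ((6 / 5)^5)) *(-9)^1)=87500 / 9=9722.22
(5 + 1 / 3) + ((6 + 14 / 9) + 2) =134 / 9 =14.89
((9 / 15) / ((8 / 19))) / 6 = 19 / 80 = 0.24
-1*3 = -3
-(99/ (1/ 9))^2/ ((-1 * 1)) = 793881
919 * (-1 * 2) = -1838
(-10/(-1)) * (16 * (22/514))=1760/257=6.85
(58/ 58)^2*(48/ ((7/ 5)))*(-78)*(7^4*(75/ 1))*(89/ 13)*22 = -72532152000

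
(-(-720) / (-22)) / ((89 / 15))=-5.52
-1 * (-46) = 46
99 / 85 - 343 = -29056 / 85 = -341.84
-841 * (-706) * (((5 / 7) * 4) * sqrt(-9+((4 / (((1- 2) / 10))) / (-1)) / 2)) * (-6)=-33758274.90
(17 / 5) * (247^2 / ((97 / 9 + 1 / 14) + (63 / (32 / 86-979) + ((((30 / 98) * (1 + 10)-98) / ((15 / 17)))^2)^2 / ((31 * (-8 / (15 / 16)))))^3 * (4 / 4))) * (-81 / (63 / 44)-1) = 892102140822751948673361390411222182807381692202188800000000 / 9347120565973869306249950241156521988845924126251697663375592098456659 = 0.00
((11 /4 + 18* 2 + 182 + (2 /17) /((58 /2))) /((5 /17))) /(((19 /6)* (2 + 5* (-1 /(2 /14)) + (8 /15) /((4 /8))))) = -3917943 /527858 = -7.42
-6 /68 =-3 /34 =-0.09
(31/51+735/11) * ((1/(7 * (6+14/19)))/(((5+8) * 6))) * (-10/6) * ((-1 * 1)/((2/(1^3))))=1796735/117621504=0.02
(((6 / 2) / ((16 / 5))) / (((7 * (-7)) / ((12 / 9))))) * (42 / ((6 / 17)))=-85 / 28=-3.04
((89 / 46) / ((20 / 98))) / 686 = 89 / 6440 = 0.01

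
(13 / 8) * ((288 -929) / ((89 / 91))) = -758303 / 712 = -1065.03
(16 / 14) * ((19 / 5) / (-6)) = -76 / 105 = -0.72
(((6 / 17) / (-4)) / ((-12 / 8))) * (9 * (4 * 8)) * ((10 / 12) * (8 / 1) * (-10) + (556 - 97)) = 112992 / 17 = 6646.59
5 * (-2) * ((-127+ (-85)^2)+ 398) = -74960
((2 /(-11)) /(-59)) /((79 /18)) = 36 /51271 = 0.00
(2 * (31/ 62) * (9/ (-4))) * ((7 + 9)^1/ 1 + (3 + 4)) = -207/ 4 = -51.75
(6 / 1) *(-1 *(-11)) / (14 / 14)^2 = 66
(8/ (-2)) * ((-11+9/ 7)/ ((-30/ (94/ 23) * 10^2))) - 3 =-184321/ 60375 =-3.05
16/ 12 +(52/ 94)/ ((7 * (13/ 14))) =200/ 141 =1.42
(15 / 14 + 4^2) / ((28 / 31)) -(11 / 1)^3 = -514343 / 392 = -1312.10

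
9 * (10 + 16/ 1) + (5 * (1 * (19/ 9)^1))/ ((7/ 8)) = 15502/ 63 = 246.06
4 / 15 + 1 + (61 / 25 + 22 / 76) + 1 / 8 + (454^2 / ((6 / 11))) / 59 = 4310596279 / 672600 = 6408.86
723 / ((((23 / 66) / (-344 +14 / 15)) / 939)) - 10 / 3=-668341630.85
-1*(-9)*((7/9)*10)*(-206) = -14420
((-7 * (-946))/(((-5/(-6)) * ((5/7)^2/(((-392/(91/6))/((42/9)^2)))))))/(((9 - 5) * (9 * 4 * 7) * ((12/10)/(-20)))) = 19866/65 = 305.63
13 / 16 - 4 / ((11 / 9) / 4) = -2161 / 176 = -12.28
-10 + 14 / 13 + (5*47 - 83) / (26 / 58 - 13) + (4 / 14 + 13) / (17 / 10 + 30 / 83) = -2271384 / 155701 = -14.59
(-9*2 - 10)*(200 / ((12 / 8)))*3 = -11200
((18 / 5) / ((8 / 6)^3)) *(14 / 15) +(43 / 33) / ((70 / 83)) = 273737 / 92400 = 2.96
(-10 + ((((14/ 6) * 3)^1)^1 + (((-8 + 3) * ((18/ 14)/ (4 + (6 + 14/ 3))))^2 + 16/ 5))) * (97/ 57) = 18040933/ 27036240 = 0.67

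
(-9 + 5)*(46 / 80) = -2.30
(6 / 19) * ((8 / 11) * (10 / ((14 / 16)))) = 3840 / 1463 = 2.62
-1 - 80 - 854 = -935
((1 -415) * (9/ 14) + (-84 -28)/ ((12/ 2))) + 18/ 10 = -29716/ 105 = -283.01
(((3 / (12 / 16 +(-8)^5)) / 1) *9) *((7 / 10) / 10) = -189 / 3276725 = -0.00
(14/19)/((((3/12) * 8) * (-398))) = -7/7562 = -0.00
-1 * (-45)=45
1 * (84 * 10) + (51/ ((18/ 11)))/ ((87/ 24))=73828/ 87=848.60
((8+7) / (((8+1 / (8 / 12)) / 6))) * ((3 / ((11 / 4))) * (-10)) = -21600 / 209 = -103.35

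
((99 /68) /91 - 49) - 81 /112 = -1230353 /24752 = -49.71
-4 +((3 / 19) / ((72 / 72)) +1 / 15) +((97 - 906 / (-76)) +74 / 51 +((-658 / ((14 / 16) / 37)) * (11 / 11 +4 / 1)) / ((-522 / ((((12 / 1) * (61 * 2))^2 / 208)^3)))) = 291591944109114.39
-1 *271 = -271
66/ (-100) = -0.66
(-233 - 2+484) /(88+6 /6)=249 /89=2.80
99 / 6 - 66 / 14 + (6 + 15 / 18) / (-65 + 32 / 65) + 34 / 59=9095966 / 742161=12.26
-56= -56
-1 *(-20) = 20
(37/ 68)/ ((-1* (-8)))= 0.07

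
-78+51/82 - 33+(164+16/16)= 4479/82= 54.62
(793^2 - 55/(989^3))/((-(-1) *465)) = 608324418188926/449823176085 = 1352.36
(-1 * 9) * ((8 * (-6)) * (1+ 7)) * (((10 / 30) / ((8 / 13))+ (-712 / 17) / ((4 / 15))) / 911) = -593.77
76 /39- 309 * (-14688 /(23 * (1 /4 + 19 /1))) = 708154948 /69069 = 10252.86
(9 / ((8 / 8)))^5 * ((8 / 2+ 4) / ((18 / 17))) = 446148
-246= -246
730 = 730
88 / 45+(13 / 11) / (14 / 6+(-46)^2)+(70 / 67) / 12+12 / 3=509472731 / 84305430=6.04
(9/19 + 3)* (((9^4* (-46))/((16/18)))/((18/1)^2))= -3640.20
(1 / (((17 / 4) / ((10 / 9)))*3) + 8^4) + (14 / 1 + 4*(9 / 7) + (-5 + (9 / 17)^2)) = 224520182 / 54621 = 4110.51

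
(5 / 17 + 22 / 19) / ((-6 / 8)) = -1876 / 969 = -1.94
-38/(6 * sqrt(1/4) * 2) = -19/3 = -6.33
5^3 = 125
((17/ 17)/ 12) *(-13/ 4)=-13/ 48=-0.27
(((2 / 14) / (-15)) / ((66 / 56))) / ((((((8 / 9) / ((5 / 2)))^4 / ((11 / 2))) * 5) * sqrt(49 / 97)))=-18225 * sqrt(97) / 229376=-0.78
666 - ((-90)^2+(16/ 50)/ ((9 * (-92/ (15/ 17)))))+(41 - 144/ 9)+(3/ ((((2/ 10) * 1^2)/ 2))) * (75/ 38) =-819023752/ 111435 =-7349.79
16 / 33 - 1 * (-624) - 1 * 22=602.48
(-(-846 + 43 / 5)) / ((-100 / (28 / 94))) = -29309 / 11750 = -2.49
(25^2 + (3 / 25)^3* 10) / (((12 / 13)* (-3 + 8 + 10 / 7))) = 177739289 / 1687500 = 105.33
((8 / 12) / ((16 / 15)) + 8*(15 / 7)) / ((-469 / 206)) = -102485 / 13132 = -7.80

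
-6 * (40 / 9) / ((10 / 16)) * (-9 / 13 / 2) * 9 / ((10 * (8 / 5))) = 108 / 13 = 8.31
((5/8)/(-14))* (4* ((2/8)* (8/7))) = -5/98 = -0.05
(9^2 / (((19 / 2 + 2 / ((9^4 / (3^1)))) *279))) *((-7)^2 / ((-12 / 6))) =-964467 / 1288267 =-0.75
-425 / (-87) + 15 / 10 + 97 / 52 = 37325 / 4524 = 8.25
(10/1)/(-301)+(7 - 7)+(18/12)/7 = 109/602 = 0.18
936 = 936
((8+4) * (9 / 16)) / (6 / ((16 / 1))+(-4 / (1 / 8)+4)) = -54 / 221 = -0.24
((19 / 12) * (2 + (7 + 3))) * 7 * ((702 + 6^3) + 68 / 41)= 5014898 / 41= 122314.59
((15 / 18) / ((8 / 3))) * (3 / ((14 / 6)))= 45 / 112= 0.40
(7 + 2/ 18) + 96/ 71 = 5408/ 639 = 8.46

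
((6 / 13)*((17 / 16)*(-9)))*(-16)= 918 / 13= 70.62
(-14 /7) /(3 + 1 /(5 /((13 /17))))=-0.63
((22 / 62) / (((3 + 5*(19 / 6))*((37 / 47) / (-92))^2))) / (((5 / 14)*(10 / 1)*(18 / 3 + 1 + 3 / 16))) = 6009045504 / 599450875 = 10.02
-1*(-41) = 41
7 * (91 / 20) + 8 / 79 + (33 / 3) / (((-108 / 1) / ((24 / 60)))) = 1361303 / 42660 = 31.91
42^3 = 74088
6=6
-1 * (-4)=4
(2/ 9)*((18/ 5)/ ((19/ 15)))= 12/ 19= 0.63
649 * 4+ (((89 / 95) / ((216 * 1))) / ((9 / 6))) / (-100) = 2596.00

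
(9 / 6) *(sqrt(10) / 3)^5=50 *sqrt(10) / 81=1.95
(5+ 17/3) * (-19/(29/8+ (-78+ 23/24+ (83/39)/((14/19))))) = 221312/77017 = 2.87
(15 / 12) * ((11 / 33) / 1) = 5 / 12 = 0.42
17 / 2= 8.50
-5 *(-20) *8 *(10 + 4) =11200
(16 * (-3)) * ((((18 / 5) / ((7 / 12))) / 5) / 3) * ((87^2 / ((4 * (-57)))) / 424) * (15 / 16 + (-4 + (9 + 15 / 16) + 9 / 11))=46117917 / 3876950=11.90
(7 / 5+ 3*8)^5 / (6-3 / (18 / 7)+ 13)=592838.03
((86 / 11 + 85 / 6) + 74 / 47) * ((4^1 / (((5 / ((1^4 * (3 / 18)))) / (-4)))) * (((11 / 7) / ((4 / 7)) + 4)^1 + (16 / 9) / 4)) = -18927979 / 209385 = -90.40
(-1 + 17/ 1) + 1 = 17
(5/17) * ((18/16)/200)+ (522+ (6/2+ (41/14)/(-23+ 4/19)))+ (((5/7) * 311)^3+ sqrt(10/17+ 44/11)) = sqrt(1326)/17+ 8857247283415551/807943360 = 10962710.32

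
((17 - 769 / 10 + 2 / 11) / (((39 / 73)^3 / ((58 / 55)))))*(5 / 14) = -147.50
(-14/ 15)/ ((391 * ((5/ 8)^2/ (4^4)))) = -229376/ 146625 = -1.56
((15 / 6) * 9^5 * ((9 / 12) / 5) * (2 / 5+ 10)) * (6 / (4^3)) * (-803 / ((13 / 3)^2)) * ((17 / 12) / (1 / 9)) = -195876929457 / 16640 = -11771450.09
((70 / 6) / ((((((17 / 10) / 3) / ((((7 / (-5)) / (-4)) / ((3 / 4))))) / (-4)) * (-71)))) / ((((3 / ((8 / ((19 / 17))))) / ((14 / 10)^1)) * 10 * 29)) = 10976 / 1760445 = 0.01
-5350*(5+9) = -74900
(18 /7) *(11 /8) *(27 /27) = 99 /28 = 3.54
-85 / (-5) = 17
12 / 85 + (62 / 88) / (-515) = 53857 / 385220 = 0.14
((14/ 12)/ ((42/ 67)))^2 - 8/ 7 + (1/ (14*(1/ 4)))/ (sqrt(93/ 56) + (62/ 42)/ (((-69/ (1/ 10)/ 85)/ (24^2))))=1543221213221/ 665712604368 - 2116*sqrt(1302)/ 2274811589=2.32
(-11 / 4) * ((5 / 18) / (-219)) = 55 / 15768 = 0.00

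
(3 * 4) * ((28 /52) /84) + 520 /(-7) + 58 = -1475 /91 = -16.21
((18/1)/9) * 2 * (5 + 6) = 44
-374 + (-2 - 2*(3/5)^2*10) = -1916/5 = -383.20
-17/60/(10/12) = -17/50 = -0.34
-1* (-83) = 83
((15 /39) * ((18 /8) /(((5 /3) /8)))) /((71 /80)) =4320 /923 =4.68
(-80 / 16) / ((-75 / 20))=4 / 3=1.33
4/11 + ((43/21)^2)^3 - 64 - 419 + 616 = 195353893046/943427331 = 207.07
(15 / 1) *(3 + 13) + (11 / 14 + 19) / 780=2621077 / 10920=240.03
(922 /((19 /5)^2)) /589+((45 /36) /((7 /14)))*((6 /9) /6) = 1478045 /3827322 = 0.39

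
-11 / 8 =-1.38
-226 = -226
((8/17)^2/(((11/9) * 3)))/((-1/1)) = -192/3179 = -0.06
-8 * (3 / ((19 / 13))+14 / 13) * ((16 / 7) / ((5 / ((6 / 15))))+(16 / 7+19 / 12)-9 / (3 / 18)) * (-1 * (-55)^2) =-19621539806 / 5187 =-3782830.11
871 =871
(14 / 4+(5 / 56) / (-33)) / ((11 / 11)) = 6463 / 1848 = 3.50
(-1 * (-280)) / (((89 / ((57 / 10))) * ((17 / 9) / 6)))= 86184 / 1513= 56.96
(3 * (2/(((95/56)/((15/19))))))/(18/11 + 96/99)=16632/15523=1.07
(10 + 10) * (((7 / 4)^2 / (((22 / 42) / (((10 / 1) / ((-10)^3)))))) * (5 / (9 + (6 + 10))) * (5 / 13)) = -1029 / 11440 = -0.09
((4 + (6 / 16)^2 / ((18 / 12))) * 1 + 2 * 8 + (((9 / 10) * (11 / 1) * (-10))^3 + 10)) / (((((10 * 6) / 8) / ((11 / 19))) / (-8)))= 599183.61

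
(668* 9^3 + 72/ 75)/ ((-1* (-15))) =4058108/ 125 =32464.86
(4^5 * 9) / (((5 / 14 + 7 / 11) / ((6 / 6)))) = 157696 / 17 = 9276.24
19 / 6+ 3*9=181 / 6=30.17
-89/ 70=-1.27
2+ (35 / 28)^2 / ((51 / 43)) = 2707 / 816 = 3.32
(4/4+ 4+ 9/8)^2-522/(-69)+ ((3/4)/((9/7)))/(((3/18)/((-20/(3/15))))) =-448841/1472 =-304.92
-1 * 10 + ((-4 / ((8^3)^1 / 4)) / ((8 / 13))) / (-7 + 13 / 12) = -9.99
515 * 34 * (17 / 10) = 29767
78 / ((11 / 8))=624 / 11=56.73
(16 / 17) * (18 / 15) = 96 / 85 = 1.13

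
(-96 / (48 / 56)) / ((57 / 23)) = -45.19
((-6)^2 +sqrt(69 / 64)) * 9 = 9 * sqrt(69) / 8 +324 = 333.34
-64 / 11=-5.82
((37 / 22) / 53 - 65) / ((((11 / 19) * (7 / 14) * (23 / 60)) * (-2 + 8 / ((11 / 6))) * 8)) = -21589605 / 697268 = -30.96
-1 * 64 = -64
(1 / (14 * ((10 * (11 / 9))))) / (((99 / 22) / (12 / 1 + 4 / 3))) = 4 / 231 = 0.02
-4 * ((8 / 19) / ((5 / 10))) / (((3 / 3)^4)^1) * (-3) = 192 / 19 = 10.11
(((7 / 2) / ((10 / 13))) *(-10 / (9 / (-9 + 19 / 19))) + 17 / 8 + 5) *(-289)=-989825 / 72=-13747.57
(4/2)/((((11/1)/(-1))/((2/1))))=-4/11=-0.36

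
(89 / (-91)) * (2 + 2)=-356 / 91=-3.91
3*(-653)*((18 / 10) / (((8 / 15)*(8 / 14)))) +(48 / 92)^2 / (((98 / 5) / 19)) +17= -9582956267 / 829472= -11553.08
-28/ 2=-14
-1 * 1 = -1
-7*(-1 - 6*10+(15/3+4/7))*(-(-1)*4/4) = 388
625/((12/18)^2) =5625/4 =1406.25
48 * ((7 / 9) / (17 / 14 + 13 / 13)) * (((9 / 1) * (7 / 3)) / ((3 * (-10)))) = -5488 / 465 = -11.80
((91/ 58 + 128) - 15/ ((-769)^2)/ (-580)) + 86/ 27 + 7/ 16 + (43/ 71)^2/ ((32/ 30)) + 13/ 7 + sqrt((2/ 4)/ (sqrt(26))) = 135.71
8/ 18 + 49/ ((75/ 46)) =6862/ 225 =30.50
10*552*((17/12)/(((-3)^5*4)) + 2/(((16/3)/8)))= 4022125/243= 16551.95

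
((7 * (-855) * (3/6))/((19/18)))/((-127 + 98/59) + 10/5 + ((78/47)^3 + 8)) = 17365954095/678516947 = 25.59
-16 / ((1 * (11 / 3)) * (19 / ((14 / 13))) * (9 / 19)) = -224 / 429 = -0.52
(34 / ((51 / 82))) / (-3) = -164 / 9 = -18.22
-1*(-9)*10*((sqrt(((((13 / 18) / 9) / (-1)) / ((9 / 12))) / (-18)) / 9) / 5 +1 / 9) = 10.15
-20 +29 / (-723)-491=-369482 / 723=-511.04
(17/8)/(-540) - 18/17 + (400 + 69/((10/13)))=35885519/73440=488.64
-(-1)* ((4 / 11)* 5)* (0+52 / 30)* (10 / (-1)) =-31.52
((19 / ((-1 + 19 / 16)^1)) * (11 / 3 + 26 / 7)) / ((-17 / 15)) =-235600 / 357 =-659.94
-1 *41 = -41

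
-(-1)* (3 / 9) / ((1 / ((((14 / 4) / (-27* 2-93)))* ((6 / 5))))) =-0.01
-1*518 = -518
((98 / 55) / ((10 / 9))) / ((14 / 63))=3969 / 550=7.22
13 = 13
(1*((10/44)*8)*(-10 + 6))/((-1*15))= 16/33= 0.48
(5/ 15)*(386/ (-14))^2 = 37249/ 147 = 253.39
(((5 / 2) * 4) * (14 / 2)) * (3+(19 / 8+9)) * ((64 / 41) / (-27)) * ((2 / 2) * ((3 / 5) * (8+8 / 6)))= -360640 / 1107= -325.78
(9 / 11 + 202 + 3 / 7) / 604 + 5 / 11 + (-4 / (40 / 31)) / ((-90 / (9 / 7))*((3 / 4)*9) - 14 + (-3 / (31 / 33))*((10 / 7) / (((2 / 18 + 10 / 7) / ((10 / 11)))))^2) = 290785162377481 / 364671592582990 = 0.80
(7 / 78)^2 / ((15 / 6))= 49 / 15210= 0.00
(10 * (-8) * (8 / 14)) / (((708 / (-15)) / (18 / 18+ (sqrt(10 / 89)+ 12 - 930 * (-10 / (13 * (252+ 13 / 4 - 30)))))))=400 * sqrt(890) / 36757+ 10826800 / 691067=15.99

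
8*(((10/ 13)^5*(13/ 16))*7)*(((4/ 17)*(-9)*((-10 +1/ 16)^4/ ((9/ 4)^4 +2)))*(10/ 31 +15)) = -59768544243515625/ 425841196924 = -140354.07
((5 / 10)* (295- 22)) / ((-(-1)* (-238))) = -39 / 68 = -0.57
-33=-33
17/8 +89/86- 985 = -337753/344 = -981.84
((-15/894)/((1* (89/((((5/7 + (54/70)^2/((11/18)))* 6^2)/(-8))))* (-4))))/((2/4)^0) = -204723/571814320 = -0.00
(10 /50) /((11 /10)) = 2 /11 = 0.18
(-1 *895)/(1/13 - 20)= 11635/259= 44.92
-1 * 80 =-80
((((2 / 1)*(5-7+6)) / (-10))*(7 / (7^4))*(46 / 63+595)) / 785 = -150124 / 84815325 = -0.00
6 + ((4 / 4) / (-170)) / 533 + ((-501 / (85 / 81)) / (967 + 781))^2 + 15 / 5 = 106776274571893 / 11766516741200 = 9.07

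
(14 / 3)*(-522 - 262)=-10976 / 3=-3658.67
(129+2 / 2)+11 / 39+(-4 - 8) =4613 / 39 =118.28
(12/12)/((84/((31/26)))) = 31/2184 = 0.01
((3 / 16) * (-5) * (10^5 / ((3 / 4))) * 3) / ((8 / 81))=-3796875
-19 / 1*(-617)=11723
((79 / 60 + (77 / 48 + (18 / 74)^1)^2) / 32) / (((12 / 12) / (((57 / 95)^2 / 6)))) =74589797 / 8411136000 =0.01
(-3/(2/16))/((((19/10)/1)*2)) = -120/19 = -6.32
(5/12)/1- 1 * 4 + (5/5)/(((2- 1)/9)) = 65/12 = 5.42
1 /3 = 0.33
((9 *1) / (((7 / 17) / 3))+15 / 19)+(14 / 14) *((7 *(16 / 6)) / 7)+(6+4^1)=31532 / 399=79.03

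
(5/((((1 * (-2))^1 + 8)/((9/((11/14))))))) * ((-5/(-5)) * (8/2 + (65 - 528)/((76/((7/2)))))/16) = -276465/26752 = -10.33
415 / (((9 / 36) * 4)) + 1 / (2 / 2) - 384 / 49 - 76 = 16276 / 49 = 332.16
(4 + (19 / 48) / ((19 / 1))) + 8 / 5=1349 / 240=5.62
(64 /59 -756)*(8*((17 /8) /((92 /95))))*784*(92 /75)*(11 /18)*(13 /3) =-161289031904 /4779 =-33749535.87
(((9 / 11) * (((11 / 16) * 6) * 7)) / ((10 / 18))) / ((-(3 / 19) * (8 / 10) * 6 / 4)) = -3591 / 16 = -224.44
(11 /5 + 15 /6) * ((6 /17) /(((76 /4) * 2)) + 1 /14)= 3431 /9044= 0.38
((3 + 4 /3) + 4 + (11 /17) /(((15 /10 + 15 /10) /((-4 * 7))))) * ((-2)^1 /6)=-13 /17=-0.76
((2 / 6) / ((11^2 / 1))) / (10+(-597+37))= -1 / 199650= -0.00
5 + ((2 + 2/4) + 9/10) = 42/5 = 8.40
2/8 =1/4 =0.25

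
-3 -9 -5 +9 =-8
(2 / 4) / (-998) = -1 / 1996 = -0.00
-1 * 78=-78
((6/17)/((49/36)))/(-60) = -0.00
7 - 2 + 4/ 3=19/ 3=6.33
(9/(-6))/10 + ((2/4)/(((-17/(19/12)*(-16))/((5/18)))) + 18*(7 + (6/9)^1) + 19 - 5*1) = 89215387/587520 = 151.85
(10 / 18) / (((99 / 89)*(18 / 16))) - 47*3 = -1127119 / 8019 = -140.56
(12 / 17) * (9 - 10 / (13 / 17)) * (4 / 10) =-1272 / 1105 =-1.15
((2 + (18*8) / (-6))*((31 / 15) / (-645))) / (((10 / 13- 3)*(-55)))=806 / 1402875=0.00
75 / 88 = 0.85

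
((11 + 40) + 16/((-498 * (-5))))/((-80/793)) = -50357879/99600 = -505.60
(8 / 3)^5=32768 / 243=134.85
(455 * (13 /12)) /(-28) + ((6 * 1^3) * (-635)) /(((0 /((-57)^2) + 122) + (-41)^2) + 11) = -19.70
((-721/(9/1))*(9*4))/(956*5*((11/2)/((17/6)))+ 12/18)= -73542/236627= -0.31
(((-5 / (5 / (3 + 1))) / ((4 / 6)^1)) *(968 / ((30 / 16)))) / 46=-7744 / 115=-67.34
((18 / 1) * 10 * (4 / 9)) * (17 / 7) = 1360 / 7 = 194.29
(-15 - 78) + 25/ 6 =-533/ 6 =-88.83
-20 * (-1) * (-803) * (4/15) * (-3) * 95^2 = 115953200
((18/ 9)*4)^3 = 512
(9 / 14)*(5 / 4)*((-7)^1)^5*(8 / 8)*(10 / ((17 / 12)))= -95333.82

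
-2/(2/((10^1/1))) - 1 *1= -11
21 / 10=2.10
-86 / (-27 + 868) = -86 / 841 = -0.10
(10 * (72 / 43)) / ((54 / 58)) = 2320 / 129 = 17.98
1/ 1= 1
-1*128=-128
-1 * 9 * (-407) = 3663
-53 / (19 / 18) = -50.21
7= 7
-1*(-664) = 664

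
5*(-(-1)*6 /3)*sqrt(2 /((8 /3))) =5*sqrt(3) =8.66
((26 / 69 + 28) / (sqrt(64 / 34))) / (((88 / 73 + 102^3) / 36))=214401*sqrt(34) / 1781770256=0.00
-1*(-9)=9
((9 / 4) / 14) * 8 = 9 / 7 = 1.29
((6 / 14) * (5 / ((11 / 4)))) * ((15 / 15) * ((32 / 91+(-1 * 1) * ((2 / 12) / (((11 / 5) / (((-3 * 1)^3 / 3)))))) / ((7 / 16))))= 993120 / 539539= 1.84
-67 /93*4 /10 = -134 /465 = -0.29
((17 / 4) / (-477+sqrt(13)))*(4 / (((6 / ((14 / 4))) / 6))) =-56763 / 455032 - 119*sqrt(13) / 455032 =-0.13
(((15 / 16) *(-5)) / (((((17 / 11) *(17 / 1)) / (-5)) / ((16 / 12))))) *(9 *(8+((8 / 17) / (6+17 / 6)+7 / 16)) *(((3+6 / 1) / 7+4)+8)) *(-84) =-101437.57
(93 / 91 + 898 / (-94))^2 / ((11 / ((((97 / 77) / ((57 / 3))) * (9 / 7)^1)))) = 1162289627712 / 2060694214579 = 0.56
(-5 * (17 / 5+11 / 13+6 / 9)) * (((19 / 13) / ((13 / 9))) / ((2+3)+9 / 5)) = -136515 / 37349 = -3.66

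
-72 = -72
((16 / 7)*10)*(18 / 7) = 2880 / 49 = 58.78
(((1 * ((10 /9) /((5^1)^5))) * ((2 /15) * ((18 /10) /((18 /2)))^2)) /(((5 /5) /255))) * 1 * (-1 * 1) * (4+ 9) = -884 /140625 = -0.01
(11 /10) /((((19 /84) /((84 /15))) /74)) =957264 /475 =2015.29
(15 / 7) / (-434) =-15 / 3038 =-0.00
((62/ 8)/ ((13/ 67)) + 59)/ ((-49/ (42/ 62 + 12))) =-25.60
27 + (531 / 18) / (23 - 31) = 373 / 16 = 23.31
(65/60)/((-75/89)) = -1157/900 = -1.29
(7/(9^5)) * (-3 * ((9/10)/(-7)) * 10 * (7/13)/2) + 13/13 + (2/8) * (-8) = -1.00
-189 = -189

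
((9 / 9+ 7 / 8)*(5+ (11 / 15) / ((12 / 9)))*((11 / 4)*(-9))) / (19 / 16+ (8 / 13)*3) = -428571 / 5048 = -84.90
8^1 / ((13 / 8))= 64 / 13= 4.92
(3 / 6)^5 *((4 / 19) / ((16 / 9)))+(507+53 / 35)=43285051 / 85120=508.52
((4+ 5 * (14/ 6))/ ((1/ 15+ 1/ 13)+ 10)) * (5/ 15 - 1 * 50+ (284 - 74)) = 1469455/ 5934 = 247.63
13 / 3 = 4.33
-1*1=-1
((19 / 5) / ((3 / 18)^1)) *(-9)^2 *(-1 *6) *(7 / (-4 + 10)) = -64638 / 5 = -12927.60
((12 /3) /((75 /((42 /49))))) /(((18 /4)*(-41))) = -16 /64575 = -0.00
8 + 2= 10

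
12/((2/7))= 42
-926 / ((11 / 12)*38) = -26.58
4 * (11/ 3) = 44/ 3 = 14.67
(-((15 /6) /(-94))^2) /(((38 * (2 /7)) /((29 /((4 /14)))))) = -35525 /5372288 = -0.01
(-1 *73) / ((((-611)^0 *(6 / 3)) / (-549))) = 40077 / 2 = 20038.50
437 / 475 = 23 / 25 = 0.92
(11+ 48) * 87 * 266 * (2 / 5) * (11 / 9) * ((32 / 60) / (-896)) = -357599 / 900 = -397.33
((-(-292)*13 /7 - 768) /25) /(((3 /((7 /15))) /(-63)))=2212 /25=88.48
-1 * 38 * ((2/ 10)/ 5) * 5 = -38/ 5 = -7.60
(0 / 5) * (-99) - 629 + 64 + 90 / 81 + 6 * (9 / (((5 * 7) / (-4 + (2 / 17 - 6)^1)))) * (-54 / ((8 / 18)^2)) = 2757271 / 765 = 3604.28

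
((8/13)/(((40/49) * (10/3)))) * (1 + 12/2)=1029/650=1.58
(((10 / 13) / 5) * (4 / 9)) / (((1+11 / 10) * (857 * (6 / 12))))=160 / 2105649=0.00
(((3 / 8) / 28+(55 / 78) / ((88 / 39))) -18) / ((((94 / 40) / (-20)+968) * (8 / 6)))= -98975 / 7226856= -0.01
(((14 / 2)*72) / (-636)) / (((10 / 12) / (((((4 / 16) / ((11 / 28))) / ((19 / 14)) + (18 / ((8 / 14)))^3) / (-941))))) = 3292418241 / 104234570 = 31.59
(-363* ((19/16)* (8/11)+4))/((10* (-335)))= 0.53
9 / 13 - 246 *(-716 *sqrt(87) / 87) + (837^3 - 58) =58712 *sqrt(87) / 29 + 7622890544 / 13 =586395079.45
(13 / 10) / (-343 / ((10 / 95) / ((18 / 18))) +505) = -0.00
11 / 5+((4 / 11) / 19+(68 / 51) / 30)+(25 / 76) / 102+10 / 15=3752149 / 1279080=2.93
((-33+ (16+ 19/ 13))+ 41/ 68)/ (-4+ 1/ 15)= 198045/ 52156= 3.80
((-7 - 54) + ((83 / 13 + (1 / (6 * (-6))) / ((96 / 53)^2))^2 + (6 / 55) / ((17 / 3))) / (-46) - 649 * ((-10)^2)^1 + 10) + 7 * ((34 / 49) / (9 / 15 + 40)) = -73846703482474300738659907 / 1136946839600486154240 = -64951.76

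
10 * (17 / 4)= 85 / 2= 42.50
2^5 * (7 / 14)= 16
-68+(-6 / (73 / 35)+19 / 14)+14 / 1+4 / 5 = -279617 / 5110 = -54.72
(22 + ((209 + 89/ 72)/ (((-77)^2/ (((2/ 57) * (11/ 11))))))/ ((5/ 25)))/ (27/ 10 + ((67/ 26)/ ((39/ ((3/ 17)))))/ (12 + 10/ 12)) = 8.15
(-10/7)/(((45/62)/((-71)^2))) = -625084/63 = -9921.97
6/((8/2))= 1.50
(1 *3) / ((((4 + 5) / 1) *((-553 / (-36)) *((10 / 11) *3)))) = 22 / 2765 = 0.01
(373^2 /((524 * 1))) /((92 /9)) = 1252161 /48208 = 25.97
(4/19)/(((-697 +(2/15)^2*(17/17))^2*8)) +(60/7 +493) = 468732237870359/934527389558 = 501.57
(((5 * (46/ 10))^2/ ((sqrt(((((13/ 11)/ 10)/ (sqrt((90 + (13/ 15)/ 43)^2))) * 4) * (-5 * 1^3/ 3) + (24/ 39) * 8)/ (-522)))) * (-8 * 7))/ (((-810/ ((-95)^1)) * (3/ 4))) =32645648 * sqrt(338793338879138)/ 550849707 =1090836.35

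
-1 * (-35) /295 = 7 /59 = 0.12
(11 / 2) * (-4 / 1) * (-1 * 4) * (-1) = -88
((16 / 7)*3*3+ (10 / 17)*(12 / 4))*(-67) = -178086 / 119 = -1496.52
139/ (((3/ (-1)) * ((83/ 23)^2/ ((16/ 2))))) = -28.46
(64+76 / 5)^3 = 62099136 / 125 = 496793.09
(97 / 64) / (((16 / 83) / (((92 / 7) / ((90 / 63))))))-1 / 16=185013 / 2560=72.27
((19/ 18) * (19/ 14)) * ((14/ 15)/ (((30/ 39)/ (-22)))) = -51623/ 1350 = -38.24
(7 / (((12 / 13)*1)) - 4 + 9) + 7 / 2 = 193 / 12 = 16.08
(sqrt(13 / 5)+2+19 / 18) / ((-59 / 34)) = -935 / 531 - 34*sqrt(65) / 295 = -2.69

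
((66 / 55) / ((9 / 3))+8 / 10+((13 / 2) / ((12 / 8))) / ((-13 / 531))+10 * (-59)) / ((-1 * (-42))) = -547 / 30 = -18.23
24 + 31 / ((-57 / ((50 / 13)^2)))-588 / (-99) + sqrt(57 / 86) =sqrt(4902) / 86 + 2319968 / 105963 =22.71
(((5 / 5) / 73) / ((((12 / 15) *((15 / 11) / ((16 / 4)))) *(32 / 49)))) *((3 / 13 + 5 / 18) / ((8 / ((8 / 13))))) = 64141 / 21318336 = 0.00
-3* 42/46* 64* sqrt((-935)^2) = -3769920/23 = -163909.57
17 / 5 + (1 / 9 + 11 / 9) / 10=53 / 15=3.53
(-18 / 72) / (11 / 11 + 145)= -1 / 584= -0.00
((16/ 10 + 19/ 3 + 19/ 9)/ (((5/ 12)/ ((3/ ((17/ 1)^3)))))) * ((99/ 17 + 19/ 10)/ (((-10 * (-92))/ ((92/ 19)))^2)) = 296738/ 94222128125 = 0.00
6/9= 2/3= 0.67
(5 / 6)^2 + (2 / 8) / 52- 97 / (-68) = 67649 / 31824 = 2.13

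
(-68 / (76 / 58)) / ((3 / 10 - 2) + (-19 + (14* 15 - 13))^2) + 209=1258094273 / 6019637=209.00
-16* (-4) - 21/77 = 701/11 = 63.73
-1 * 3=-3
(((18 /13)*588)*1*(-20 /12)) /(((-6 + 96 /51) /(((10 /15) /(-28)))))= -102 /13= -7.85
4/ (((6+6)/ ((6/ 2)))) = 1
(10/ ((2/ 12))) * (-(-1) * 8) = 480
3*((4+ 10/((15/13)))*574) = 21812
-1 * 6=-6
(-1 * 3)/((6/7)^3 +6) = -343/758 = -0.45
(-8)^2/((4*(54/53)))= 424/27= 15.70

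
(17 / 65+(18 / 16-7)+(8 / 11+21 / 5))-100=-115185 / 1144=-100.69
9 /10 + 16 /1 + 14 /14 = 179 /10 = 17.90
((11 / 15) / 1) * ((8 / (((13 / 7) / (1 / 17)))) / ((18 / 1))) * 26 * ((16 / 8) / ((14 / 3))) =88 / 765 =0.12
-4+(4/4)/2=-7/2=-3.50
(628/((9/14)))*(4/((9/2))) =70336/81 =868.35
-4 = -4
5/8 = 0.62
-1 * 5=-5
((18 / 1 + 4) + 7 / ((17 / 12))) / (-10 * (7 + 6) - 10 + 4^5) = 229 / 7514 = 0.03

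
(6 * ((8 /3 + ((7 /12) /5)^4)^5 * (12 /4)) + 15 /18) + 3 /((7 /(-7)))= 49275588149634953955212717829350412001 /20311991333683200000000000000000000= 2425.94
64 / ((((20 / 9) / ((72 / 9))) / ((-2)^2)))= 4608 / 5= 921.60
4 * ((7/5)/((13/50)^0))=28/5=5.60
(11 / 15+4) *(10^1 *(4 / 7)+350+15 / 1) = 12283 / 7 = 1754.71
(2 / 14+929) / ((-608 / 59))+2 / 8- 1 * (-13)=-20459 / 266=-76.91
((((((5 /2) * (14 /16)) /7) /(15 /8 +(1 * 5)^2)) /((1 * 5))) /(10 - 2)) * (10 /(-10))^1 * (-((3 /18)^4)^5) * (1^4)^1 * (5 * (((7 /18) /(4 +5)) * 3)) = 7 /135833598365219684352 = 0.00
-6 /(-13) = 6 /13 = 0.46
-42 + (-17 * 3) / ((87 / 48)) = -2034 / 29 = -70.14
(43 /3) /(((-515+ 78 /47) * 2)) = -2021 /144762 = -0.01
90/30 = 3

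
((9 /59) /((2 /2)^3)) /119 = 9 /7021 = 0.00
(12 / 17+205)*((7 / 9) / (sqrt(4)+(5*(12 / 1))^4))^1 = 24479 / 1982880306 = 0.00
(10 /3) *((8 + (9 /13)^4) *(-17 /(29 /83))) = -3316541390 /2484807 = -1334.73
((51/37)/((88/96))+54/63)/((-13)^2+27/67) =225321/16168075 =0.01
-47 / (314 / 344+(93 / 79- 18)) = 638636 / 216185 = 2.95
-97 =-97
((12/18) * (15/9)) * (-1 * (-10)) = 100/9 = 11.11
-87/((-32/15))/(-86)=-1305/2752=-0.47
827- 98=729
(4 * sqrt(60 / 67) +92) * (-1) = -92 - 8 * sqrt(1005) / 67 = -95.79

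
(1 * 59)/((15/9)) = 177/5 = 35.40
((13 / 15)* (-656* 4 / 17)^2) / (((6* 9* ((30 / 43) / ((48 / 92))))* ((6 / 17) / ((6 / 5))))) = 3848925184 / 3958875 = 972.23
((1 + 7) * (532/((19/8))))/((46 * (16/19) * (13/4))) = 4256/299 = 14.23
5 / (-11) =-5 / 11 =-0.45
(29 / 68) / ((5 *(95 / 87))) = 2523 / 32300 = 0.08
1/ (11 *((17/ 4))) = 4/ 187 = 0.02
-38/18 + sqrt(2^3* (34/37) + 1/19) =0.61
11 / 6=1.83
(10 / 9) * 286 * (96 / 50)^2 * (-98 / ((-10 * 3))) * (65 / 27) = 93277184 / 10125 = 9212.56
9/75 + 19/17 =526/425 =1.24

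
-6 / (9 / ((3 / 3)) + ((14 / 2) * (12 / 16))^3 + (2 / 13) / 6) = -14976 / 383707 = -0.04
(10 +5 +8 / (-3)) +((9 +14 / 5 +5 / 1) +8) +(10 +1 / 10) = 1417 / 30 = 47.23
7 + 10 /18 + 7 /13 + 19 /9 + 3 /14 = 10.42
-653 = -653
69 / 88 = 0.78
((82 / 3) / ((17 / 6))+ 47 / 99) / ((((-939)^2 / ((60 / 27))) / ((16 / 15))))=1090240 / 40066283961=0.00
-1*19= -19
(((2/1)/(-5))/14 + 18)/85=37/175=0.21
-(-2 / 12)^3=1 / 216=0.00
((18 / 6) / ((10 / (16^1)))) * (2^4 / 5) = 384 / 25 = 15.36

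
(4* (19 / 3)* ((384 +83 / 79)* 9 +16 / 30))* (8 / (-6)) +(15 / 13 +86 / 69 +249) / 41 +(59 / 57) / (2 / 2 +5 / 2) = -2035644611078636 / 17388717255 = -117066.98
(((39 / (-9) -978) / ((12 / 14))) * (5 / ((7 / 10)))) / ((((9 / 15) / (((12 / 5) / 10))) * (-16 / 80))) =147350 / 9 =16372.22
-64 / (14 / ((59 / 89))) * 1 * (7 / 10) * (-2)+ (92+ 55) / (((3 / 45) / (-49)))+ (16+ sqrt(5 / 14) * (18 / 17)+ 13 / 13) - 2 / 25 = -240353038 / 2225+ 9 * sqrt(70) / 119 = -108023.20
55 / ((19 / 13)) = 715 / 19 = 37.63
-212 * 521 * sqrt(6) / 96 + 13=-2805.24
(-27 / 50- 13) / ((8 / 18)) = -6093 / 200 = -30.46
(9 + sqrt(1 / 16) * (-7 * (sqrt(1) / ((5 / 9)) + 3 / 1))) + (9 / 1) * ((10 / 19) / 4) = 339 / 190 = 1.78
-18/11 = -1.64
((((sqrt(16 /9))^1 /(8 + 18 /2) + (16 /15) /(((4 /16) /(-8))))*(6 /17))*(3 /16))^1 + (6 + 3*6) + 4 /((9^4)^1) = 412350727 /18961290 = 21.75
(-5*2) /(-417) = 10 /417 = 0.02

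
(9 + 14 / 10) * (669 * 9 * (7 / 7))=313092 / 5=62618.40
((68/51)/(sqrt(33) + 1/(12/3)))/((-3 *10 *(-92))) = -2/545445 + 8 *sqrt(33)/545445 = 0.00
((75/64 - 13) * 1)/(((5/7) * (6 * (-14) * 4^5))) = 0.00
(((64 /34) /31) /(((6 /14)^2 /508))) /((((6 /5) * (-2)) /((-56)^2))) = -3122452480 /14229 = -219442.86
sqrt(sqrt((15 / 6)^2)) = sqrt(10) / 2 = 1.58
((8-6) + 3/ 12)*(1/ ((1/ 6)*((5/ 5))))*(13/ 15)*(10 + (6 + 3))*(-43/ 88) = -95589/ 880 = -108.62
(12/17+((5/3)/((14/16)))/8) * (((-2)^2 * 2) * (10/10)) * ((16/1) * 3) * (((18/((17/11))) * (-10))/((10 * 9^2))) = -948992/18207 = -52.12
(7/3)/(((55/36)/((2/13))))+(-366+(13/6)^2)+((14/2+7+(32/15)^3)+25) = -603013979/1930500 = -312.36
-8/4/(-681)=2/681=0.00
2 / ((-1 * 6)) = -1 / 3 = -0.33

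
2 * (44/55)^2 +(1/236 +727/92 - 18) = -299001/33925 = -8.81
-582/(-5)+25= 707/5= 141.40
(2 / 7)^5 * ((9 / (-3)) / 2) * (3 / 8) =-18 / 16807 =-0.00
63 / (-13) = -63 / 13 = -4.85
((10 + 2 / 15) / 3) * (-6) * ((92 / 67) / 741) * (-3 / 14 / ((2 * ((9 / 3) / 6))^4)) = 736 / 91455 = 0.01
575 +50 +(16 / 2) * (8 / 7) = 4439 / 7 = 634.14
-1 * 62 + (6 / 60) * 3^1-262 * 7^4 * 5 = -31453717 / 10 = -3145371.70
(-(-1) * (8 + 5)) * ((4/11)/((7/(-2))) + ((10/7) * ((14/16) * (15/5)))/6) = 4173/616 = 6.77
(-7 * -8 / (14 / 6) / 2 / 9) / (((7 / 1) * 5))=4 / 105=0.04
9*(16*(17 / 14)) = 1224 / 7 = 174.86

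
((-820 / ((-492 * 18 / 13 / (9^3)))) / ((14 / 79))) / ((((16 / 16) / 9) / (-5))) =-6239025 / 28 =-222822.32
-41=-41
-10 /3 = -3.33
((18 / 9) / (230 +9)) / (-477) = -2 / 114003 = -0.00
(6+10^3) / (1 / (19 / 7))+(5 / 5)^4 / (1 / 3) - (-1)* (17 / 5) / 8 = 765519 / 280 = 2734.00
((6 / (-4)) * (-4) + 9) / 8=15 / 8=1.88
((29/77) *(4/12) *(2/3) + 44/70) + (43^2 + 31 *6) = 2035.71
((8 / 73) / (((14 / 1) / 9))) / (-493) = -0.00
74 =74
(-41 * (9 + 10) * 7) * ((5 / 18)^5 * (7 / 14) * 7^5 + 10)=-492478070455 / 3779136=-130314.99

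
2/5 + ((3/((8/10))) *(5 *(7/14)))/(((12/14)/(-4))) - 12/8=-897/20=-44.85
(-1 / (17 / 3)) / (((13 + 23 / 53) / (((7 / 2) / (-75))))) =371 / 605200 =0.00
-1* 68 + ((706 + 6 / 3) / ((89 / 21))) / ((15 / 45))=38552 / 89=433.17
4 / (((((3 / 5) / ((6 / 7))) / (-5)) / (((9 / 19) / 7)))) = -1800 / 931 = -1.93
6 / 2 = 3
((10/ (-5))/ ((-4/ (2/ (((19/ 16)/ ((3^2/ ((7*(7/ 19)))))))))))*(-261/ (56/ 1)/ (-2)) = 2349/ 343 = 6.85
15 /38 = 0.39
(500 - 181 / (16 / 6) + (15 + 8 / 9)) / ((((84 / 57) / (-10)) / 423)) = -144027505 / 112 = -1285959.87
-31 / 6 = -5.17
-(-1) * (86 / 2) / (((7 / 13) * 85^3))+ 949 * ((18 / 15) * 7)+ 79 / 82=2810390436863 / 352507750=7972.56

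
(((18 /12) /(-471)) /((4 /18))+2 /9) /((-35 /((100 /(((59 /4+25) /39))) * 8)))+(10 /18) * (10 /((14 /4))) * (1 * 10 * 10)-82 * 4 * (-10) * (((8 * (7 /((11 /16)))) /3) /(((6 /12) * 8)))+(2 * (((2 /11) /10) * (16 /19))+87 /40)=4678952743957 /208690680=22420.52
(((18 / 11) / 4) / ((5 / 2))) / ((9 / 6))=6 / 55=0.11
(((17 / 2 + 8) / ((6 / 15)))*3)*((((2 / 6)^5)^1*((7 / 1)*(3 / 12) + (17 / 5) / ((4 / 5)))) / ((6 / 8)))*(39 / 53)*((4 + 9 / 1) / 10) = 1859 / 477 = 3.90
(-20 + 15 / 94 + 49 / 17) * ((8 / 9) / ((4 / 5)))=-18.84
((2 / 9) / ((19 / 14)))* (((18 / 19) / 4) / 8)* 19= 7 / 76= 0.09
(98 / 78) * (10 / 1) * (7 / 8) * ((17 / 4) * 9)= 87465 / 208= 420.50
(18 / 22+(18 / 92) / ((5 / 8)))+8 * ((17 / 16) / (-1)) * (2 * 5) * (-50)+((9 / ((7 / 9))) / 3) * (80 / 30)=37734847 / 8855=4261.42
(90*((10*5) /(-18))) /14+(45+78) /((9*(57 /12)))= -5977 /399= -14.98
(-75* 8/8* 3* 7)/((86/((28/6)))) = -3675/43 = -85.47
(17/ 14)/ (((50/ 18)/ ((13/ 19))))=0.30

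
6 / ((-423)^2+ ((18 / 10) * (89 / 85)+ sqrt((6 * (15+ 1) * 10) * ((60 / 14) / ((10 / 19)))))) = 37705956225 / 1124459743120087 - 722500 * sqrt(665) / 1124459743120087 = 0.00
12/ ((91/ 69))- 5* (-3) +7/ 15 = 24.57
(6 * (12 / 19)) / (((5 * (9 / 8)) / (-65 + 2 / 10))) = -20736 / 475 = -43.65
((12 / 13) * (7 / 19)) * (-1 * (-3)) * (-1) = -252 / 247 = -1.02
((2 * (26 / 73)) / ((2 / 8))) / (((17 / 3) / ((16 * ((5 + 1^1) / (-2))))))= -29952 / 1241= -24.14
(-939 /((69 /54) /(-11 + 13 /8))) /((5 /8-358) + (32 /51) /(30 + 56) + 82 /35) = -97298475750 /5013987511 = -19.41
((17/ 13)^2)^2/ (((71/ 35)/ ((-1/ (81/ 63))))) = -20462645/ 18250479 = -1.12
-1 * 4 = -4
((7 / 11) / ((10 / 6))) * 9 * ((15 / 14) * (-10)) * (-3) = 1215 / 11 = 110.45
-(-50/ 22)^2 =-625/ 121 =-5.17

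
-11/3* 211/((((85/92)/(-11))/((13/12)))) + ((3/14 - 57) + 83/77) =1169037491/117810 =9923.08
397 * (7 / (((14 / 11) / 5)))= 21835 / 2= 10917.50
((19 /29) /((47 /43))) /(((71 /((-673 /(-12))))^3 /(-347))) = -86416510198283 /842974893504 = -102.51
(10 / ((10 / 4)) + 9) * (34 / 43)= 442 / 43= 10.28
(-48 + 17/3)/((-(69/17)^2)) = 36703/14283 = 2.57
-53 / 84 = -0.63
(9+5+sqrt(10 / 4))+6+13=sqrt(10) / 2+33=34.58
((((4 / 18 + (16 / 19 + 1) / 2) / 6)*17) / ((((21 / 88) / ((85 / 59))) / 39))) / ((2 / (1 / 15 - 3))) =-710989708 / 635607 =-1118.60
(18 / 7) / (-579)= -6 / 1351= -0.00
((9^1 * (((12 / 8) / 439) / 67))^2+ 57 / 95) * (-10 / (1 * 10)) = -10381498473 / 17302491380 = -0.60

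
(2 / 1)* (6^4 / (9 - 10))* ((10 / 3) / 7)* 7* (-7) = 60480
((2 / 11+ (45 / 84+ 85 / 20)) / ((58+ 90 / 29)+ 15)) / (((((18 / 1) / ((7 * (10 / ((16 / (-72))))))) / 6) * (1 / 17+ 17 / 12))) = -33943050 / 7307377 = -4.65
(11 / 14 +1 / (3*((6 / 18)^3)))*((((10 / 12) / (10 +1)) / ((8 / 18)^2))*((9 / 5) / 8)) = 33291 / 39424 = 0.84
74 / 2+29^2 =878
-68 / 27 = -2.52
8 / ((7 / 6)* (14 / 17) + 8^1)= 408 / 457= 0.89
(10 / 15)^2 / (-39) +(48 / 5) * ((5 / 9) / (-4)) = -472 / 351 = -1.34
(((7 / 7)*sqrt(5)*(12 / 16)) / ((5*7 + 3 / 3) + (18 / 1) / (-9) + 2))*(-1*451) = -451*sqrt(5) / 48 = -21.01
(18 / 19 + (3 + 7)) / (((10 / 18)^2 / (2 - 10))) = -134784 / 475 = -283.76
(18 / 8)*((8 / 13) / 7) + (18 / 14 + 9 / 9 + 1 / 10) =2351 / 910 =2.58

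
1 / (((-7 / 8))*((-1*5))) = 0.23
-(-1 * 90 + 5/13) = 1165/13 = 89.62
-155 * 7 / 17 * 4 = -4340 / 17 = -255.29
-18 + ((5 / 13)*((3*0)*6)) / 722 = -18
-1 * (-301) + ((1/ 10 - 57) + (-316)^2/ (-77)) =-810603/ 770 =-1052.73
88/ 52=22/ 13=1.69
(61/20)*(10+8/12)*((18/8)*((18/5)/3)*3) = 6588/25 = 263.52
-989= -989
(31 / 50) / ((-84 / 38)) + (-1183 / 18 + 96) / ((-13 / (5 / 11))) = -1.34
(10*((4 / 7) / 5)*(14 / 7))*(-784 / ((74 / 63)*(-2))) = 28224 / 37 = 762.81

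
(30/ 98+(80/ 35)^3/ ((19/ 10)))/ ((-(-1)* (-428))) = -42955/ 2789276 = -0.02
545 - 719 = -174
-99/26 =-3.81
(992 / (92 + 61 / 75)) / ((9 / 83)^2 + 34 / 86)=5509822200 / 209867189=26.25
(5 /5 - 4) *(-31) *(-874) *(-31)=2519742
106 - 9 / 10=1051 / 10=105.10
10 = 10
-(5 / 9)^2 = -25 / 81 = -0.31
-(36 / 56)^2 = -81 / 196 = -0.41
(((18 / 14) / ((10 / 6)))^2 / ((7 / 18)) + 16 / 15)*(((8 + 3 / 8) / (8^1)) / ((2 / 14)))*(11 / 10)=24618011 / 1176000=20.93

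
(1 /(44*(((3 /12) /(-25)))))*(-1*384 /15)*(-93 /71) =-59520 /781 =-76.21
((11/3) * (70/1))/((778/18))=2310/389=5.94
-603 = -603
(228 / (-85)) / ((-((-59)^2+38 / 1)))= 76 / 99705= 0.00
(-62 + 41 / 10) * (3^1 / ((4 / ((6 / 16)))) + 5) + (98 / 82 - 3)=-4035571 / 13120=-307.59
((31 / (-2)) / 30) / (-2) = 31 / 120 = 0.26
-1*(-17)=17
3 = 3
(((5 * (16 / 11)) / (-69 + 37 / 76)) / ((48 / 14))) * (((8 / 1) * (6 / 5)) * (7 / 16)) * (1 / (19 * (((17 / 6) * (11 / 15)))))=-0.00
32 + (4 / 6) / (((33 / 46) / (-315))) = -2868 / 11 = -260.73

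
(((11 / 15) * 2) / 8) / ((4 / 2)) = 11 / 120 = 0.09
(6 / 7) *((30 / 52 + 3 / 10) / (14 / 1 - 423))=-342 / 186095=-0.00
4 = 4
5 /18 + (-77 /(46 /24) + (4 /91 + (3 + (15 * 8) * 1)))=3132511 /37674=83.15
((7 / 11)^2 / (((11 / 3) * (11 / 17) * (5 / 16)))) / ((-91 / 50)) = -57120 / 190333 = -0.30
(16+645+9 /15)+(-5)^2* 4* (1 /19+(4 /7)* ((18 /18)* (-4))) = 438.29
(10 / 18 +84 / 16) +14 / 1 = 713 / 36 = 19.81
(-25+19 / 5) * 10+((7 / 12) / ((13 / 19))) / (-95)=-165367 / 780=-212.01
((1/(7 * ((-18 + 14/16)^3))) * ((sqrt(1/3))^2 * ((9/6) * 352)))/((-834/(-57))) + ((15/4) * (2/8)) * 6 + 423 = 428.62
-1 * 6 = -6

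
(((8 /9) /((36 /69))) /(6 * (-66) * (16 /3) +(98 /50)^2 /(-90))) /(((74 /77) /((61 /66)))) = -30690625 /39561199533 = -0.00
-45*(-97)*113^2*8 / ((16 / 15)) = 836050275 / 2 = 418025137.50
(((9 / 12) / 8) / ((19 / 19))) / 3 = 1 / 32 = 0.03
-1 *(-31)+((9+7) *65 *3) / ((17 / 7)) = 22367 / 17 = 1315.71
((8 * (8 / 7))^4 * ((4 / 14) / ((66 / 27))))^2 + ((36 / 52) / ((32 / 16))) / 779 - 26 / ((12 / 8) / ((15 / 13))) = 667031.00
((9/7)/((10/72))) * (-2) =-648/35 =-18.51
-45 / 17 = -2.65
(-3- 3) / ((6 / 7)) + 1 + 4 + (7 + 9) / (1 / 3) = 46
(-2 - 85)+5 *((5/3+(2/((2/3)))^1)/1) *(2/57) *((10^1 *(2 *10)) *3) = 404.23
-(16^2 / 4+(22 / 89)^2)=-507428 / 7921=-64.06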